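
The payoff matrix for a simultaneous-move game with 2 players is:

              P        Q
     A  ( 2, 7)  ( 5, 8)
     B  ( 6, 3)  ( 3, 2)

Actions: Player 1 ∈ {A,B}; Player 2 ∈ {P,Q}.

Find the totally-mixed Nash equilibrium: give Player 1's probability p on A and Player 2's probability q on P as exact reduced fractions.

P1 indiff ⇒ q·2+(1-q)·5 = q·6+(1-q)·3 ⇒ q(-4) = (1-q)(-2) ⇒ q = 1/3
P2 indiff ⇒ p·7+(1-p)·3 = p·8+(1-p)·2 ⇒ p(-1) = (1-p)(-1) ⇒ p = 1/2

P1 mixes 1/2 on A; P2 mixes 1/3 on P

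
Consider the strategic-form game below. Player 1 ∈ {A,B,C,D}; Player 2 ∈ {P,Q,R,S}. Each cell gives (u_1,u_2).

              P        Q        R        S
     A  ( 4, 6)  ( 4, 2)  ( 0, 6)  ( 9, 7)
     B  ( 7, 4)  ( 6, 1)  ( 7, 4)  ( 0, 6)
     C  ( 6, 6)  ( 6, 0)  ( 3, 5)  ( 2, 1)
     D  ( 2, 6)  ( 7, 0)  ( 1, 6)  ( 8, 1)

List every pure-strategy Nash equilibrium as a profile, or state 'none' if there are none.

(A,P): not NE [P1→B gives 7>4; P2→S gives 7>6]
(A,Q): not NE [P1→D gives 7>4; P2→S gives 7>2]
(A,R): not NE [P1→B gives 7>0; P2→S gives 7>6]
(A,S): NE
(B,P): not NE [P2→S gives 6>4]
(B,Q): not NE [P1→D gives 7>6; P2→S gives 6>1]
(B,R): not NE [P2→S gives 6>4]
(B,S): not NE [P1→A gives 9>0]
(C,P): not NE [P1→B gives 7>6]
(C,Q): not NE [P1→D gives 7>6; P2→P gives 6>0]
(C,R): not NE [P1→B gives 7>3; P2→P gives 6>5]
(C,S): not NE [P1→A gives 9>2; P2→P gives 6>1]
(D,P): not NE [P1→B gives 7>2]
(D,Q): not NE [P2→R gives 6>0]
(D,R): not NE [P1→B gives 7>1]
(D,S): not NE [P1→A gives 9>8; P2→R gives 6>1]

PSNE = {(A,S)}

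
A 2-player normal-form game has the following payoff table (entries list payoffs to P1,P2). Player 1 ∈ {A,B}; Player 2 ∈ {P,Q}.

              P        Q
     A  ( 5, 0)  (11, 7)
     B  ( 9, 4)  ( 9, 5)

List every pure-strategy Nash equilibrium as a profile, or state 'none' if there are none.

Nash profiles: (A,Q)

(A,P): not NE [P1→B gives 9>5; P2→Q gives 7>0]
(A,Q): NE
(B,P): not NE [P2→Q gives 5>4]
(B,Q): not NE [P1→A gives 11>9]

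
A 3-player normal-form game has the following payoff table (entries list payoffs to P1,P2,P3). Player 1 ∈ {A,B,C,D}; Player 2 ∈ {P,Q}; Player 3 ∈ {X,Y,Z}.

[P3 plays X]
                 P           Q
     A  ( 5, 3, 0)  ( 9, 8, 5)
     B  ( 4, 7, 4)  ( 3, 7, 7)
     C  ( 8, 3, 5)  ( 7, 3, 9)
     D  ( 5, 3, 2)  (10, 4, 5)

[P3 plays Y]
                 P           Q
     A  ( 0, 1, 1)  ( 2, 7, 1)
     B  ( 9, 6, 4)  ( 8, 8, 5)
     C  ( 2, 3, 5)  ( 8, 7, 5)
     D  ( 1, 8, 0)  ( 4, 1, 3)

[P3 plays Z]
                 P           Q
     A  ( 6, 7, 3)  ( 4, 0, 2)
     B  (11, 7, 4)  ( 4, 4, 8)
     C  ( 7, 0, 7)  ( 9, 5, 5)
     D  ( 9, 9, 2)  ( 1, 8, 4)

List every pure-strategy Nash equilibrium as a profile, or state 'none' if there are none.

(A,P,X): not NE [P1→C gives 8>5; P2→Q gives 8>3; P3→Z gives 3>0]
(A,P,Y): not NE [P1→B gives 9>0; P2→Q gives 7>1; P3→Z gives 3>1]
(A,P,Z): not NE [P1→B gives 11>6]
(A,Q,X): not NE [P1→D gives 10>9]
(A,Q,Y): not NE [P1→C gives 8>2; P3→X gives 5>1]
(A,Q,Z): not NE [P1→C gives 9>4; P2→P gives 7>0; P3→X gives 5>2]
(B,P,X): not NE [P1→C gives 8>4]
(B,P,Y): not NE [P2→Q gives 8>6]
(B,P,Z): NE
(B,Q,X): not NE [P1→D gives 10>3; P3→Z gives 8>7]
(B,Q,Y): not NE [P3→Z gives 8>5]
(B,Q,Z): not NE [P1→C gives 9>4; P2→P gives 7>4]
(C,P,X): not NE [P3→Z gives 7>5]
(C,P,Y): not NE [P1→B gives 9>2; P2→Q gives 7>3; P3→Z gives 7>5]
(C,P,Z): not NE [P1→B gives 11>7; P2→Q gives 5>0]
(C,Q,X): not NE [P1→D gives 10>7]
(C,Q,Y): not NE [P3→X gives 9>5]
(C,Q,Z): not NE [P3→X gives 9>5]
(D,P,X): not NE [P1→C gives 8>5; P2→Q gives 4>3]
(D,P,Y): not NE [P1→B gives 9>1; P3→Z gives 2>0]
(D,P,Z): not NE [P1→B gives 11>9]
(D,Q,X): NE
(D,Q,Y): not NE [P1→C gives 8>4; P2→P gives 8>1; P3→X gives 5>3]
(D,Q,Z): not NE [P1→C gives 9>1; P2→P gives 9>8; P3→X gives 5>4]

PSNE = {(B,P,Z), (D,Q,X)}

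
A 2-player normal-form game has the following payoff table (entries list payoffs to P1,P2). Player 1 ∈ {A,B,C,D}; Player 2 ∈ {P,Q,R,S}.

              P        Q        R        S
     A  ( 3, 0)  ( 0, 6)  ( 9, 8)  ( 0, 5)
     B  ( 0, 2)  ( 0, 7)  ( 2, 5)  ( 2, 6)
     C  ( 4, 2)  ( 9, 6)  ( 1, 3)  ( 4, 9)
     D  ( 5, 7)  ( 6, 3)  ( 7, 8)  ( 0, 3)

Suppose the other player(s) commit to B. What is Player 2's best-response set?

u_2(P vs B) = 2
u_2(Q vs B) = 7
u_2(R vs B) = 5
u_2(S vs B) = 6
max payoff 7 at {Q}

argmax u_2 = {Q}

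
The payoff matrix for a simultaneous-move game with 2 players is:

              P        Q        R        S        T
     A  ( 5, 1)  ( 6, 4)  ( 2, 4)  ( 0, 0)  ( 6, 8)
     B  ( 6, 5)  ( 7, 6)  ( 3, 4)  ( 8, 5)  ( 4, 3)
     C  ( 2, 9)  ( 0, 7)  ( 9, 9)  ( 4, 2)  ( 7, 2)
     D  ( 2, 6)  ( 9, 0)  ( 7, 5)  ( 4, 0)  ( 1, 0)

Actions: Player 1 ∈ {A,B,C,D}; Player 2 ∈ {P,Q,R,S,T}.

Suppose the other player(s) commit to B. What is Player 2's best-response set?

u_2(P vs B) = 5
u_2(Q vs B) = 6
u_2(R vs B) = 4
u_2(S vs B) = 5
u_2(T vs B) = 3
max payoff 6 at {Q}

BR_2 = {Q}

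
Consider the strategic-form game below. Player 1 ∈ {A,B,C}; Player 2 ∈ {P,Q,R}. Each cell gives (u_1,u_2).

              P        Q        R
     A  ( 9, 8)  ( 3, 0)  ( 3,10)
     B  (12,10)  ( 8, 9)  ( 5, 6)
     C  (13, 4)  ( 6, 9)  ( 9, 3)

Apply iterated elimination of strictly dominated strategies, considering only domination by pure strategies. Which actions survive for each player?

P1 drop A (B beats it: P:12>9 Q:8>3 R:5>3)
P2 drop R (P beats it: B:10>6 C:4>3)
P1→{B,C} P2→{P,Q}

IESDS → P1:{B,C} P2:{P,Q}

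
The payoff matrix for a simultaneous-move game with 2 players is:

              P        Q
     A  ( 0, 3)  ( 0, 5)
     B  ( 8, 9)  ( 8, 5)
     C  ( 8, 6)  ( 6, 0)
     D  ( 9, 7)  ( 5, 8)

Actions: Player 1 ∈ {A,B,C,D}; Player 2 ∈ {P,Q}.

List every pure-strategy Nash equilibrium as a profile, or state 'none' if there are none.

PSNE: ∅

(A,P): not NE [P1→D gives 9>0; P2→Q gives 5>3]
(A,Q): not NE [P1→B gives 8>0]
(B,P): not NE [P1→D gives 9>8]
(B,Q): not NE [P2→P gives 9>5]
(C,P): not NE [P1→D gives 9>8]
(C,Q): not NE [P1→B gives 8>6; P2→P gives 6>0]
(D,P): not NE [P2→Q gives 8>7]
(D,Q): not NE [P1→B gives 8>5]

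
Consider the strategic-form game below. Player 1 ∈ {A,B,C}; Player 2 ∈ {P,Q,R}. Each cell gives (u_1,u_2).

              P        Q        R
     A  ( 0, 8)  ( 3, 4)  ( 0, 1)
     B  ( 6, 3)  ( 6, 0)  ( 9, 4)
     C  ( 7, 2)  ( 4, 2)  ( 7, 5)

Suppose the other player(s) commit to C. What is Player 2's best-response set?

P2 best: {R}

u_2(P vs C) = 2
u_2(Q vs C) = 2
u_2(R vs C) = 5
max payoff 5 at {R}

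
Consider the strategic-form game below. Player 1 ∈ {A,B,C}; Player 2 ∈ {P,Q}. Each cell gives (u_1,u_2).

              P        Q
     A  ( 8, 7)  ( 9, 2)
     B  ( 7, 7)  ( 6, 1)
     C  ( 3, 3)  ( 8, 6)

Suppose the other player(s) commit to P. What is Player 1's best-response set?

u_1(A vs P) = 8
u_1(B vs P) = 7
u_1(C vs P) = 3
max payoff 8 at {A}

P1 best: {A}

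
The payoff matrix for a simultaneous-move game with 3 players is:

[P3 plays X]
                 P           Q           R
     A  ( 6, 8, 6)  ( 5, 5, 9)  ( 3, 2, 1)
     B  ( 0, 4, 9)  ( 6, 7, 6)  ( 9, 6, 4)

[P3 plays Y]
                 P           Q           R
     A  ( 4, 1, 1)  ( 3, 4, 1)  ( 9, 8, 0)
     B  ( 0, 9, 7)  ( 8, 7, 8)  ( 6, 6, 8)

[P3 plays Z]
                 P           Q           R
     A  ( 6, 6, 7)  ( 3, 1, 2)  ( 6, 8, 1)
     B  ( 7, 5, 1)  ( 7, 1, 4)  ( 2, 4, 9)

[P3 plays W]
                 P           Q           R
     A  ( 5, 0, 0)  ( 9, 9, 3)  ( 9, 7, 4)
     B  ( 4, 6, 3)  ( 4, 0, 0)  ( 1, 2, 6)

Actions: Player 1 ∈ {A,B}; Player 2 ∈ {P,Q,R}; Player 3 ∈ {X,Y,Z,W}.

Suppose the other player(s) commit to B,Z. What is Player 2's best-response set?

u_2(P vs B,Z) = 5
u_2(Q vs B,Z) = 1
u_2(R vs B,Z) = 4
max payoff 5 at {P}

argmax u_2 = {P}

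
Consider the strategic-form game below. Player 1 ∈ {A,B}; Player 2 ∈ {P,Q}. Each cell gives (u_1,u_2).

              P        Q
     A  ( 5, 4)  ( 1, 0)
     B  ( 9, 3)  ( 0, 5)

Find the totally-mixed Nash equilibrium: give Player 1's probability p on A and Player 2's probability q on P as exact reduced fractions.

P1 indiff ⇒ q·5+(1-q)·1 = q·9+(1-q)·0 ⇒ q(-4) = (1-q)(-1) ⇒ q = 1/5
P2 indiff ⇒ p·4+(1-p)·3 = p·0+(1-p)·5 ⇒ p(4) = (1-p)(2) ⇒ p = 1/3

P1 mixes 1/3 on A; P2 mixes 1/5 on P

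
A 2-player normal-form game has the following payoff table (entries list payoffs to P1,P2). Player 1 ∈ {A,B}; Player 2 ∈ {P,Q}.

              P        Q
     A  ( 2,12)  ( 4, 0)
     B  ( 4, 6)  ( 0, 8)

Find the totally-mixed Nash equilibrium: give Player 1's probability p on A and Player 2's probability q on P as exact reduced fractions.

p=1/7, q=2/3

P1 indiff ⇒ q·2+(1-q)·4 = q·4+(1-q)·0 ⇒ q(-2) = (1-q)(-4) ⇒ q = 2/3
P2 indiff ⇒ p·12+(1-p)·6 = p·0+(1-p)·8 ⇒ p(12) = (1-p)(2) ⇒ p = 1/7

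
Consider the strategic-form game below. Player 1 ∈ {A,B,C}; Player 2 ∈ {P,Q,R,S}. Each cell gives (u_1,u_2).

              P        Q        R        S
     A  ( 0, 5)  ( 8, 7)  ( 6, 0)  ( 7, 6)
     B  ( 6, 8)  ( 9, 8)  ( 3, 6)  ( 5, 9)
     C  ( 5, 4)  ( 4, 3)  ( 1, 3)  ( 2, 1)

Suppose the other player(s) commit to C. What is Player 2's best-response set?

u_2(P vs C) = 4
u_2(Q vs C) = 3
u_2(R vs C) = 3
u_2(S vs C) = 1
max payoff 4 at {P}

P2 best: {P}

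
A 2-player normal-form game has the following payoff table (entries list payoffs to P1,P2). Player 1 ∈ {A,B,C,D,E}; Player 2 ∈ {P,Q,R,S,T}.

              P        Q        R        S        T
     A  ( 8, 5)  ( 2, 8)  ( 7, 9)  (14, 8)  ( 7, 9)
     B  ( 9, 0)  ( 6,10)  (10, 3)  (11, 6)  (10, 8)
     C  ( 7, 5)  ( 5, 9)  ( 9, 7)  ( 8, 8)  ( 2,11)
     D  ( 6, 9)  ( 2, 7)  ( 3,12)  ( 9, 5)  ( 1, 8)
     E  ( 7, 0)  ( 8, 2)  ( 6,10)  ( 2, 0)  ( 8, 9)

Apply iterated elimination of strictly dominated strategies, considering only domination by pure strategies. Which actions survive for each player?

P1 drop C (B beats it: P:9>7 Q:6>5 R:10>9 S:11>8 T:10>2)
P1 drop D (B beats it: P:9>6 Q:6>2 R:10>3 S:11>9 T:10>1)
P2 drop P (Q beats it: A:8>5 B:10>0 E:2>0)
P2 drop S (T beats it: A:9>8 B:8>6 E:9>0)
P1 drop A (B beats it: Q:6>2 R:10>7 T:10>7)
P1→{B,E} P2→{Q,R,T}

Survivors P1:{B,E} P2:{Q,R,T}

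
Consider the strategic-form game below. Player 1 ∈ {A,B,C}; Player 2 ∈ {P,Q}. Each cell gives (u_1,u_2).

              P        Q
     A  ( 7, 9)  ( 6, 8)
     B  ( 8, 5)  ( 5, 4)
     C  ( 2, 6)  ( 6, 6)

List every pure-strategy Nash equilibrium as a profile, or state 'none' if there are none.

(A,P): not NE [P1→B gives 8>7]
(A,Q): not NE [P2→P gives 9>8]
(B,P): NE
(B,Q): not NE [P1→C gives 6>5; P2→P gives 5>4]
(C,P): not NE [P1→B gives 8>2]
(C,Q): NE

NE set: (B,P), (C,Q)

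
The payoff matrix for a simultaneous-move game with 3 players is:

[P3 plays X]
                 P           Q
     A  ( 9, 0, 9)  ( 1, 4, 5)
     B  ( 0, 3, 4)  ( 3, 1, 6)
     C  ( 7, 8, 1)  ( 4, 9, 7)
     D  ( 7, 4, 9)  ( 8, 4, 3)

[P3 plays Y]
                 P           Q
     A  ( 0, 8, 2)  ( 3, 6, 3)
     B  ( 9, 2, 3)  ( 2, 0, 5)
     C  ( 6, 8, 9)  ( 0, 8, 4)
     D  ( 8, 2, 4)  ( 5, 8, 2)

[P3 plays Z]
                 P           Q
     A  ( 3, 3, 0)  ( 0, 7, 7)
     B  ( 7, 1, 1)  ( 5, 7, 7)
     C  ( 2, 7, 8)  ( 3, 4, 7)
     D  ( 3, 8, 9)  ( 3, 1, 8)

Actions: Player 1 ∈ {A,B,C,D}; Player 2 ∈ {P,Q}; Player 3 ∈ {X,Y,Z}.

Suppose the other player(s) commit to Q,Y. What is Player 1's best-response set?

argmax u_1 = {D}

u_1(A vs Q,Y) = 3
u_1(B vs Q,Y) = 2
u_1(C vs Q,Y) = 0
u_1(D vs Q,Y) = 5
max payoff 5 at {D}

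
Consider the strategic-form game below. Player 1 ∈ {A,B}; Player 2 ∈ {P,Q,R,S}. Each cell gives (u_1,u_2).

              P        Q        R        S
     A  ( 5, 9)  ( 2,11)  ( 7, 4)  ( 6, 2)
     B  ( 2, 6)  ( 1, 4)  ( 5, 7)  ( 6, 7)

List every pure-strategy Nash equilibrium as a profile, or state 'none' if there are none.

Nash profiles: (A,Q), (B,S)

(A,P): not NE [P2→Q gives 11>9]
(A,Q): NE
(A,R): not NE [P2→Q gives 11>4]
(A,S): not NE [P2→Q gives 11>2]
(B,P): not NE [P1→A gives 5>2; P2→S gives 7>6]
(B,Q): not NE [P1→A gives 2>1; P2→S gives 7>4]
(B,R): not NE [P1→A gives 7>5]
(B,S): NE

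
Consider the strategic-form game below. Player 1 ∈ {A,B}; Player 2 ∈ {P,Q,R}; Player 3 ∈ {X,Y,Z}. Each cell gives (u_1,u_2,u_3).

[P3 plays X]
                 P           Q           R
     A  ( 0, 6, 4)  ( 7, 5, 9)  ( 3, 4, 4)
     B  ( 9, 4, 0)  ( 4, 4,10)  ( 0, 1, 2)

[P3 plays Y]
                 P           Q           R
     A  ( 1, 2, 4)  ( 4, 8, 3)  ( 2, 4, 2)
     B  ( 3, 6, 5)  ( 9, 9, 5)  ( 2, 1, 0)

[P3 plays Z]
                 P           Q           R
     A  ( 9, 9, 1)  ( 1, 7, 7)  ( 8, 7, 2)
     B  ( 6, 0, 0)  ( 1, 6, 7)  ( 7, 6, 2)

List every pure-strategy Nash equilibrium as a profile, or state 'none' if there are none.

(A,P,X): not NE [P1→B gives 9>0]
(A,P,Y): not NE [P1→B gives 3>1; P2→Q gives 8>2]
(A,P,Z): not NE [P3→Y gives 4>1]
(A,Q,X): not NE [P2→P gives 6>5]
(A,Q,Y): not NE [P1→B gives 9>4; P3→X gives 9>3]
(A,Q,Z): not NE [P2→P gives 9>7; P3→X gives 9>7]
(A,R,X): not NE [P2→P gives 6>4]
(A,R,Y): not NE [P2→Q gives 8>4; P3→X gives 4>2]
(A,R,Z): not NE [P2→P gives 9>7; P3→X gives 4>2]
(B,P,X): not NE [P3→Y gives 5>0]
(B,P,Y): not NE [P2→Q gives 9>6]
(B,P,Z): not NE [P1→A gives 9>6; P2→R gives 6>0; P3→Y gives 5>0]
(B,Q,X): not NE [P1→A gives 7>4]
(B,Q,Y): not NE [P3→X gives 10>5]
(B,Q,Z): not NE [P3→X gives 10>7]
(B,R,X): not NE [P1→A gives 3>0; P2→Q gives 4>1]
(B,R,Y): not NE [P2→Q gives 9>1; P3→Z gives 2>0]
(B,R,Z): not NE [P1→A gives 8>7]

PSNE: ∅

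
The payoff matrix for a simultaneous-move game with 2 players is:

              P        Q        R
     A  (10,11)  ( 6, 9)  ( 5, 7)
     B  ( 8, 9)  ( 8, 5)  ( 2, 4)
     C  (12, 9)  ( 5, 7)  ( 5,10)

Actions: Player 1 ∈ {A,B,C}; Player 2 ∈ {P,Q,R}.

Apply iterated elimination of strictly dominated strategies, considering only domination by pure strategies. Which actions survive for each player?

IESDS → P1:{A,C} P2:{P,R}

P2 drop Q (P beats it: A:11>9 B:9>5 C:9>7)
P1 drop B (A beats it: P:10>8 R:5>2)
P1→{A,C} P2→{P,R}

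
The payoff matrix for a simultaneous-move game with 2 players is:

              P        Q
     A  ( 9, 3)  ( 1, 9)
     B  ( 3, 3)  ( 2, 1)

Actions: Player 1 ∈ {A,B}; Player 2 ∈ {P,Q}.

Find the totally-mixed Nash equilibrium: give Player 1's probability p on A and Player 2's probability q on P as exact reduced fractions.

P1 mixes 1/4 on A; P2 mixes 1/7 on P

P1 indiff ⇒ q·9+(1-q)·1 = q·3+(1-q)·2 ⇒ q(6) = (1-q)(1) ⇒ q = 1/7
P2 indiff ⇒ p·3+(1-p)·3 = p·9+(1-p)·1 ⇒ p(-6) = (1-p)(-2) ⇒ p = 1/4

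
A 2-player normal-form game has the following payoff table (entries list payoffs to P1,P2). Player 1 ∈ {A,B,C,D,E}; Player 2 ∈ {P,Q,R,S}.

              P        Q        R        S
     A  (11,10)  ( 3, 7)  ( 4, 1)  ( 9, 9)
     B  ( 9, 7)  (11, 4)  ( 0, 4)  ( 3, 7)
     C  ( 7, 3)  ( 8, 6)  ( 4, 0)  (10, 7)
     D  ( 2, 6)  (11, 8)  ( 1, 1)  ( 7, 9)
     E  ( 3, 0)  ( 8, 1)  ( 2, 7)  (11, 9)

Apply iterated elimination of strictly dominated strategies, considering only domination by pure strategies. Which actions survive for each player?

P2 drop Q (S beats it: A:9>7 B:7>4 C:7>6 D:9>8 E:9>1)
P1 drop B (A beats it: P:11>9 R:4>0 S:9>3)
P1 drop D (A beats it: P:11>2 R:4>1 S:9>7)
P2 drop R (S beats it: A:9>1 C:7>0 E:9>7)
P1→{A,C,E} P2→{P,S}

IESDS → P1:{A,C,E} P2:{P,S}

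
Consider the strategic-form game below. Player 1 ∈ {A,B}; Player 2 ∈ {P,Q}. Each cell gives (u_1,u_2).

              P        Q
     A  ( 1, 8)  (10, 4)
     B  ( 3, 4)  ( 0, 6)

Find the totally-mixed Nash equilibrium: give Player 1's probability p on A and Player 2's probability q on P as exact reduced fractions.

P1 mixes 1/3 on A; P2 mixes 5/6 on P

P1 indiff ⇒ q·1+(1-q)·10 = q·3+(1-q)·0 ⇒ q(-2) = (1-q)(-10) ⇒ q = 5/6
P2 indiff ⇒ p·8+(1-p)·4 = p·4+(1-p)·6 ⇒ p(4) = (1-p)(2) ⇒ p = 1/3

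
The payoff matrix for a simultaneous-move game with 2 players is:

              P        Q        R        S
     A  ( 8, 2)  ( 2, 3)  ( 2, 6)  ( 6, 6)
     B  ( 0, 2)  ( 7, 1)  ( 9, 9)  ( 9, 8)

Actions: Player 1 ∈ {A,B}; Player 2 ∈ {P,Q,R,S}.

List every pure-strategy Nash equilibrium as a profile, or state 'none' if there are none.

(A,P): not NE [P2→S gives 6>2]
(A,Q): not NE [P1→B gives 7>2; P2→S gives 6>3]
(A,R): not NE [P1→B gives 9>2]
(A,S): not NE [P1→B gives 9>6]
(B,P): not NE [P1→A gives 8>0; P2→R gives 9>2]
(B,Q): not NE [P2→R gives 9>1]
(B,R): NE
(B,S): not NE [P2→R gives 9>8]

Nash profiles: (B,R)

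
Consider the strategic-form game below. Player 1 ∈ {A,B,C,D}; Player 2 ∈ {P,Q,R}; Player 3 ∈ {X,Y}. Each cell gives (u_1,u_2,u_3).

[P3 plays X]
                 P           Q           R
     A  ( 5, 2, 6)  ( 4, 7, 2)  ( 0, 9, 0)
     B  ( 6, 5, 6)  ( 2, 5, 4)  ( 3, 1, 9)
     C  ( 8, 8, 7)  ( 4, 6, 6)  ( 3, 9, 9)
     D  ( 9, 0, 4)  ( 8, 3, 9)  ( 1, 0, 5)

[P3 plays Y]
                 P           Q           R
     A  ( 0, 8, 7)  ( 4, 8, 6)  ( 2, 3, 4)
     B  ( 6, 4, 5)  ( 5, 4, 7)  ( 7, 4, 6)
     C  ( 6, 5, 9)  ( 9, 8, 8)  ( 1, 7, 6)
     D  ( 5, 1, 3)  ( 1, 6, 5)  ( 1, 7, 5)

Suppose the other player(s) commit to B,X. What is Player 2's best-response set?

u_2(P vs B,X) = 5
u_2(Q vs B,X) = 5
u_2(R vs B,X) = 1
max payoff 5 at {P,Q}

P2 best: {P,Q}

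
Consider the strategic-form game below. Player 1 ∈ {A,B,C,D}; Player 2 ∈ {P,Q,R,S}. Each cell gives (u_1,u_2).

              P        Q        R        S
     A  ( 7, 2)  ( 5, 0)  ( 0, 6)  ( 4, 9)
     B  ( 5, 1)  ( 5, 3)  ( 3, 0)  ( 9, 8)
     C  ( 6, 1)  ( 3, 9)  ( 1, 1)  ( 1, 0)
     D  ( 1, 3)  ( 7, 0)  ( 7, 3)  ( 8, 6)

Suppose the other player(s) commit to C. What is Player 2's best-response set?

argmax u_2 = {Q}

u_2(P vs C) = 1
u_2(Q vs C) = 9
u_2(R vs C) = 1
u_2(S vs C) = 0
max payoff 9 at {Q}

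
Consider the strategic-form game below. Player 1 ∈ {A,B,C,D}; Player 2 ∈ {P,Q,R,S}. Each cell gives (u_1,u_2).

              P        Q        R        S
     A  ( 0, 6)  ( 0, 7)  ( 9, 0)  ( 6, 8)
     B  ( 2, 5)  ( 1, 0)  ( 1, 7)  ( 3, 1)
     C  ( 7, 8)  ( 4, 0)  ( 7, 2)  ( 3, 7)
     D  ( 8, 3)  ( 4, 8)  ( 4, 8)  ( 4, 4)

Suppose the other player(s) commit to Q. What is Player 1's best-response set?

P1 best: {C,D}

u_1(A vs Q) = 0
u_1(B vs Q) = 1
u_1(C vs Q) = 4
u_1(D vs Q) = 4
max payoff 4 at {C,D}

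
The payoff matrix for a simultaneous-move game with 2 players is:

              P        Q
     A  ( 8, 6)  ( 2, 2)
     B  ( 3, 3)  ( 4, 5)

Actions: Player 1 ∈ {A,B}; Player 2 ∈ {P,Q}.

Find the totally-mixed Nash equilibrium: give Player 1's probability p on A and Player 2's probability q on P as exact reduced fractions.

P1 indiff ⇒ q·8+(1-q)·2 = q·3+(1-q)·4 ⇒ q(5) = (1-q)(2) ⇒ q = 2/7
P2 indiff ⇒ p·6+(1-p)·3 = p·2+(1-p)·5 ⇒ p(4) = (1-p)(2) ⇒ p = 1/3

P1 mixes 1/3 on A; P2 mixes 2/7 on P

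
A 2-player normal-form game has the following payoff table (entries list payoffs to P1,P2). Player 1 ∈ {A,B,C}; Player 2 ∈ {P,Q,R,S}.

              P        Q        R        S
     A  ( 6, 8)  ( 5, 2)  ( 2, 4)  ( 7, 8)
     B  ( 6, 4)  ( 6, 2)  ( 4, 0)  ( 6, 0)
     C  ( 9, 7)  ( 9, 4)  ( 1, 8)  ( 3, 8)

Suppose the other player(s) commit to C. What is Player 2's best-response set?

BR_2 = {R,S}

u_2(P vs C) = 7
u_2(Q vs C) = 4
u_2(R vs C) = 8
u_2(S vs C) = 8
max payoff 8 at {R,S}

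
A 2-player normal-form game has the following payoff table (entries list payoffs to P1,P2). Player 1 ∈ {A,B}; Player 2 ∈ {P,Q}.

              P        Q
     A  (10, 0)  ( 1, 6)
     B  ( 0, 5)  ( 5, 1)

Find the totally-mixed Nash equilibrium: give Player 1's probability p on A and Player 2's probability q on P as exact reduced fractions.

p=2/5, q=2/7

P1 indiff ⇒ q·10+(1-q)·1 = q·0+(1-q)·5 ⇒ q(10) = (1-q)(4) ⇒ q = 2/7
P2 indiff ⇒ p·0+(1-p)·5 = p·6+(1-p)·1 ⇒ p(-6) = (1-p)(-4) ⇒ p = 2/5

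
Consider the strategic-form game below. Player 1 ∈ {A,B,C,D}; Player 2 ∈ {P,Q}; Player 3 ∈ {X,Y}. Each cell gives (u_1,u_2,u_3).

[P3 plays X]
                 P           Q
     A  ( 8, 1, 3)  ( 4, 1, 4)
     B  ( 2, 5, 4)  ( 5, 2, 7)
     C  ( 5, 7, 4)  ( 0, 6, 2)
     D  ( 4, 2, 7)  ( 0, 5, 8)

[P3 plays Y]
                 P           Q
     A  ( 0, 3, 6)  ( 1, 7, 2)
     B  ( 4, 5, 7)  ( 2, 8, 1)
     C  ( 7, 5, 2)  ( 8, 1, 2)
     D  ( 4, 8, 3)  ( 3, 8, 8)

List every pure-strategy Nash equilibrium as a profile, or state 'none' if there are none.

Equilibria: none

(A,P,X): not NE [P3→Y gives 6>3]
(A,P,Y): not NE [P1→C gives 7>0; P2→Q gives 7>3]
(A,Q,X): not NE [P1→B gives 5>4]
(A,Q,Y): not NE [P1→C gives 8>1; P3→X gives 4>2]
(B,P,X): not NE [P1→A gives 8>2; P3→Y gives 7>4]
(B,P,Y): not NE [P1→C gives 7>4; P2→Q gives 8>5]
(B,Q,X): not NE [P2→P gives 5>2]
(B,Q,Y): not NE [P1→C gives 8>2; P3→X gives 7>1]
(C,P,X): not NE [P1→A gives 8>5]
(C,P,Y): not NE [P3→X gives 4>2]
(C,Q,X): not NE [P1→B gives 5>0; P2→P gives 7>6]
(C,Q,Y): not NE [P2→P gives 5>1]
(D,P,X): not NE [P1→A gives 8>4; P2→Q gives 5>2]
(D,P,Y): not NE [P1→C gives 7>4; P3→X gives 7>3]
(D,Q,X): not NE [P1→B gives 5>0]
(D,Q,Y): not NE [P1→C gives 8>3]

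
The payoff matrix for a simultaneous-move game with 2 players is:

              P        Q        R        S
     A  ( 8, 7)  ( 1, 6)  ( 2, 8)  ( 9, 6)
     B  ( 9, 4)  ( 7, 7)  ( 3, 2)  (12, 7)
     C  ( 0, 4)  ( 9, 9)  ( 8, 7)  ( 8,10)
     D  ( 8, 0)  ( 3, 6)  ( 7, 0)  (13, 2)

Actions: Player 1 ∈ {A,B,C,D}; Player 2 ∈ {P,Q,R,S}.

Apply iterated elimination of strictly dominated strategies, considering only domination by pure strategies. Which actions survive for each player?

Survivors P1:{B,C,D} P2:{Q,S}

P1 drop A (B beats it: P:9>8 Q:7>1 R:3>2 S:12>9)
P2 drop P (Q beats it: B:7>4 C:9>4 D:6>0)
P2 drop R (Q beats it: B:7>2 C:9>7 D:6>0)
P1→{B,C,D} P2→{Q,S}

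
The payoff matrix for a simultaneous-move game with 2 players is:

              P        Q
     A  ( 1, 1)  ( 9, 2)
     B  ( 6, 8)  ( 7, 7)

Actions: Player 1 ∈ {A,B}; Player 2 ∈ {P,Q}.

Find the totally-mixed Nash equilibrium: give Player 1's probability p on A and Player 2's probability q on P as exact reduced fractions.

P1 mixes 1/2 on A; P2 mixes 2/7 on P

P1 indiff ⇒ q·1+(1-q)·9 = q·6+(1-q)·7 ⇒ q(-5) = (1-q)(-2) ⇒ q = 2/7
P2 indiff ⇒ p·1+(1-p)·8 = p·2+(1-p)·7 ⇒ p(-1) = (1-p)(-1) ⇒ p = 1/2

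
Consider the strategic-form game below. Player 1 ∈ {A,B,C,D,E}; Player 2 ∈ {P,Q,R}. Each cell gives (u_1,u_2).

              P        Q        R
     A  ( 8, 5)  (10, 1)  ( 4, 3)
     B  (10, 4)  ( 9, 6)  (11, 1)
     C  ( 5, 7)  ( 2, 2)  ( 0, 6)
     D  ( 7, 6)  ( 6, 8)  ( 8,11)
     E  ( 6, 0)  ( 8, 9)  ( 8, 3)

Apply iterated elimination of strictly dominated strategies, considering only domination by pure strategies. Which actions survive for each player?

P1 drop C (A beats it: P:8>5 Q:10>2 R:4>0)
P1 drop D (B beats it: P:10>7 Q:9>6 R:11>8)
P1 drop E (B beats it: P:10>6 Q:9>8 R:11>8)
P2 drop R (P beats it: A:5>3 B:4>1)
P1→{A,B} P2→{P,Q}

IESDS → P1:{A,B} P2:{P,Q}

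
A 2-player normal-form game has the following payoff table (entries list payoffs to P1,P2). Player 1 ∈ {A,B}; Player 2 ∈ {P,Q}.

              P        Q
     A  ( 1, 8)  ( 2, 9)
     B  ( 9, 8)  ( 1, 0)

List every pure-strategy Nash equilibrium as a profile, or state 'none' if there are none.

(A,P): not NE [P1→B gives 9>1; P2→Q gives 9>8]
(A,Q): NE
(B,P): NE
(B,Q): not NE [P1→A gives 2>1; P2→P gives 8>0]

Nash profiles: (A,Q), (B,P)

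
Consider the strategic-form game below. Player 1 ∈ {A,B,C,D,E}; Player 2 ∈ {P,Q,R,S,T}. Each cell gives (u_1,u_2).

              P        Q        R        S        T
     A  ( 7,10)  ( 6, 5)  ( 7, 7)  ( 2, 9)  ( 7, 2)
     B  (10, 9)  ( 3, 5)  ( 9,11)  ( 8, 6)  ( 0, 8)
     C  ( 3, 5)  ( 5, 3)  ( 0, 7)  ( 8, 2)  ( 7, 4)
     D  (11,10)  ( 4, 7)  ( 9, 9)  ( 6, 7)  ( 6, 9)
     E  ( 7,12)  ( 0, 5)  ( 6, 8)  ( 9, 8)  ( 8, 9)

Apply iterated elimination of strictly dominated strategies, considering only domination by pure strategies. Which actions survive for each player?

P2 drop Q (P beats it: A:10>5 B:9>5 C:5>3 D:10>7 E:12>5)
P1 drop C (E beats it: P:7>3 R:6>0 S:9>8 T:8>7)
P2 drop S (P beats it: A:10>9 B:9>6 D:10>7 E:12>8)
P2 drop T (P beats it: A:10>2 B:9>8 D:10>9 E:12>9)
P1 drop A (B beats it: P:10>7 R:9>7)
P1 drop E (B beats it: P:10>7 R:9>6)
P1→{B,D} P2→{P,R}

IESDS → P1:{B,D} P2:{P,R}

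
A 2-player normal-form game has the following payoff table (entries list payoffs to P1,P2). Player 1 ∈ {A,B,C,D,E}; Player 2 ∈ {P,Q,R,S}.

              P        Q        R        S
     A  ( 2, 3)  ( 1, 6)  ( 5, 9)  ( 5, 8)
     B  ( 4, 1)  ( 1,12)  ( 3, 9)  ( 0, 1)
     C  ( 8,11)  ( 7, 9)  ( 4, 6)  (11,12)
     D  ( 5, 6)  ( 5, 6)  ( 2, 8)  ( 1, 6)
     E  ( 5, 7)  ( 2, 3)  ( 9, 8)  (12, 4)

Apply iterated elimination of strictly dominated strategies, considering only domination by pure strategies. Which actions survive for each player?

P1 drop A (E beats it: P:5>2 Q:2>1 R:9>5 S:12>5)
P1 drop B (C beats it: P:8>4 Q:7>1 R:4>3 S:11>0)
P1 drop D (C beats it: P:8>5 Q:7>5 R:4>2 S:11>1)
P2 drop Q (P beats it: C:11>9 E:7>3)
P1→{C,E} P2→{P,R,S}

Survivors P1:{C,E} P2:{P,R,S}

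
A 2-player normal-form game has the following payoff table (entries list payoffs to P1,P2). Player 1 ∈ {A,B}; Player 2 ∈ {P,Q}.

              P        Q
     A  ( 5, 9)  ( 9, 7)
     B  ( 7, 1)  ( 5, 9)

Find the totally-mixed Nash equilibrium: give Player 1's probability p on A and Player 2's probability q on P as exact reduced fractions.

P1 mixes 4/5 on A; P2 mixes 2/3 on P

P1 indiff ⇒ q·5+(1-q)·9 = q·7+(1-q)·5 ⇒ q(-2) = (1-q)(-4) ⇒ q = 2/3
P2 indiff ⇒ p·9+(1-p)·1 = p·7+(1-p)·9 ⇒ p(2) = (1-p)(8) ⇒ p = 4/5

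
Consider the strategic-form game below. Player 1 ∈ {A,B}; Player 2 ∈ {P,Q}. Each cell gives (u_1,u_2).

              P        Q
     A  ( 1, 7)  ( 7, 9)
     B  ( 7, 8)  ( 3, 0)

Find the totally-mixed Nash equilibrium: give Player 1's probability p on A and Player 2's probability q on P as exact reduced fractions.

P1 indiff ⇒ q·1+(1-q)·7 = q·7+(1-q)·3 ⇒ q(-6) = (1-q)(-4) ⇒ q = 2/5
P2 indiff ⇒ p·7+(1-p)·8 = p·9+(1-p)·0 ⇒ p(-2) = (1-p)(-8) ⇒ p = 4/5

P1 mixes 4/5 on A; P2 mixes 2/5 on P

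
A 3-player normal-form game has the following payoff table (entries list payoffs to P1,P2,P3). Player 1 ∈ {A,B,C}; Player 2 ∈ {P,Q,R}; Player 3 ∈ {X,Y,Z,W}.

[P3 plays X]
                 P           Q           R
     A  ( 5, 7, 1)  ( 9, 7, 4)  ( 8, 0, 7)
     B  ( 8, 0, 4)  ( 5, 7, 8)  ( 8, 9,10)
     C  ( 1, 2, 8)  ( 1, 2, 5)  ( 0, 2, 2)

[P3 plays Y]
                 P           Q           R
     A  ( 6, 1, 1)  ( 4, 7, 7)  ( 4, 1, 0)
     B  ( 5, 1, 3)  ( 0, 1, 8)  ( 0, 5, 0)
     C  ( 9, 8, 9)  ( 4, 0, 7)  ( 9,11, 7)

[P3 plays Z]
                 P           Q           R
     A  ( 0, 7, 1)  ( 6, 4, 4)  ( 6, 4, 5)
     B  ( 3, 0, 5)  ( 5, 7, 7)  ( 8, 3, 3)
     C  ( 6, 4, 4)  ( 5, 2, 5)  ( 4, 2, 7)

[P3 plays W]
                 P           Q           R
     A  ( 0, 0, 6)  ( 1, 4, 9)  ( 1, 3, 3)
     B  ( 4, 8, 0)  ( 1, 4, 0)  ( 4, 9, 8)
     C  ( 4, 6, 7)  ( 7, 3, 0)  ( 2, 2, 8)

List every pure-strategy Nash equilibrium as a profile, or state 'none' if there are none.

(A,P,X): not NE [P1→B gives 8>5; P3→W gives 6>1]
(A,P,Y): not NE [P1→C gives 9>6; P2→Q gives 7>1; P3→W gives 6>1]
(A,P,Z): not NE [P1→C gives 6>0; P3→W gives 6>1]
(A,P,W): not NE [P1→C gives 4>0; P2→Q gives 4>0]
(A,Q,X): not NE [P3→W gives 9>4]
(A,Q,Y): not NE [P3→W gives 9>7]
(A,Q,Z): not NE [P2→P gives 7>4; P3→W gives 9>4]
(A,Q,W): not NE [P1→C gives 7>1]
(A,R,X): not NE [P2→Q gives 7>0]
(A,R,Y): not NE [P1→C gives 9>4; P2→Q gives 7>1; P3→X gives 7>0]
(A,R,Z): not NE [P1→B gives 8>6; P2→P gives 7>4; P3→X gives 7>5]
(A,R,W): not NE [P1→B gives 4>1; P2→Q gives 4>3; P3→X gives 7>3]
(B,P,X): not NE [P2→R gives 9>0; P3→Z gives 5>4]
(B,P,Y): not NE [P1→C gives 9>5; P2→R gives 5>1; P3→Z gives 5>3]
(B,P,Z): not NE [P1→C gives 6>3; P2→Q gives 7>0]
(B,P,W): not NE [P2→R gives 9>8; P3→Z gives 5>0]
(B,Q,X): not NE [P1→A gives 9>5; P2→R gives 9>7]
(B,Q,Y): not NE [P1→C gives 4>0; P2→R gives 5>1]
(B,Q,Z): not NE [P1→A gives 6>5; P3→Y gives 8>7]
(B,Q,W): not NE [P1→C gives 7>1; P2→R gives 9>4; P3→Y gives 8>0]
(B,R,X): NE
(B,R,Y): not NE [P1→C gives 9>0; P3→X gives 10>0]
(B,R,Z): not NE [P2→Q gives 7>3; P3→X gives 10>3]
(B,R,W): not NE [P3→X gives 10>8]
(C,P,X): not NE [P1→B gives 8>1; P3→Y gives 9>8]
(C,P,Y): not NE [P2→R gives 11>8]
(C,P,Z): not NE [P3→Y gives 9>4]
(C,P,W): not NE [P3→Y gives 9>7]
(C,Q,X): not NE [P1→A gives 9>1; P3→Y gives 7>5]
(C,Q,Y): not NE [P2→R gives 11>0]
(C,Q,Z): not NE [P1→A gives 6>5; P2→P gives 4>2; P3→Y gives 7>5]
(C,Q,W): not NE [P2→P gives 6>3; P3→Y gives 7>0]
(C,R,X): not NE [P1→B gives 8>0; P3→W gives 8>2]
(C,R,Y): not NE [P3→W gives 8>7]
(C,R,Z): not NE [P1→B gives 8>4; P2→P gives 4>2; P3→W gives 8>7]
(C,R,W): not NE [P1→B gives 4>2; P2→P gives 6>2]

NE set: (B,R,X)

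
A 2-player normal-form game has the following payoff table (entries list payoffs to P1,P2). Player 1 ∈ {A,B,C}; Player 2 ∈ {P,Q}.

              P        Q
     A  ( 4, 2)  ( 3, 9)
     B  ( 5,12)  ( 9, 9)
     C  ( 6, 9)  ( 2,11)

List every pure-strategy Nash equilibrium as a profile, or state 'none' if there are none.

(A,P): not NE [P1→C gives 6>4; P2→Q gives 9>2]
(A,Q): not NE [P1→B gives 9>3]
(B,P): not NE [P1→C gives 6>5]
(B,Q): not NE [P2→P gives 12>9]
(C,P): not NE [P2→Q gives 11>9]
(C,Q): not NE [P1→B gives 9>2]

PSNE: ∅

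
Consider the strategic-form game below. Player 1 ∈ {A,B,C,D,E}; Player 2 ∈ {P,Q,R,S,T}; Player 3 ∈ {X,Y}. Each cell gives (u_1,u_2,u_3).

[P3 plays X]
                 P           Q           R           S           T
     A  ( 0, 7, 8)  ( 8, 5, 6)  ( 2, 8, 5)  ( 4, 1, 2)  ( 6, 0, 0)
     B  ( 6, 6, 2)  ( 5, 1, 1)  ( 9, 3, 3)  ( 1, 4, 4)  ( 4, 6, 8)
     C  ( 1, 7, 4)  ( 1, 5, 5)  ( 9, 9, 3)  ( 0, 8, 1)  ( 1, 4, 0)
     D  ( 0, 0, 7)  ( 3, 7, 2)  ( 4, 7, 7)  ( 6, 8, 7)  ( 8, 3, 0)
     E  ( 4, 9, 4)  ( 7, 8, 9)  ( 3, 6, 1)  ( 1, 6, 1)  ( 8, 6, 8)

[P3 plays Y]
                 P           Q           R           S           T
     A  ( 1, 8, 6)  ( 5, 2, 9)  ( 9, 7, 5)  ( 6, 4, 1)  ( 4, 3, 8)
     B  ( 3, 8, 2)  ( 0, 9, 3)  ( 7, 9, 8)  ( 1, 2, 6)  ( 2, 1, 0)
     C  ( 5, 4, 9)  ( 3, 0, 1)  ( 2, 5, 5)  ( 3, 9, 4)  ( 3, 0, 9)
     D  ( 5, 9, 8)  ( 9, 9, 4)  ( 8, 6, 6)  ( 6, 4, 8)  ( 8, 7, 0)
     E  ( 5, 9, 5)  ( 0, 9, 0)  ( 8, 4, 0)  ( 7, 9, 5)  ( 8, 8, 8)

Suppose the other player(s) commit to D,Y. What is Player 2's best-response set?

u_2(P vs D,Y) = 9
u_2(Q vs D,Y) = 9
u_2(R vs D,Y) = 6
u_2(S vs D,Y) = 4
u_2(T vs D,Y) = 7
max payoff 9 at {P,Q}

BR_2 = {P,Q}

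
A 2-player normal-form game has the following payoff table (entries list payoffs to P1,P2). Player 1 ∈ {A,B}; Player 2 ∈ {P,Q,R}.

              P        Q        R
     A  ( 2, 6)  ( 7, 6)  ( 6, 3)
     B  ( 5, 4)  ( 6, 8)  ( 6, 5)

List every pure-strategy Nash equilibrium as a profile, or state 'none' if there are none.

(A,P): not NE [P1→B gives 5>2]
(A,Q): NE
(A,R): not NE [P2→Q gives 6>3]
(B,P): not NE [P2→Q gives 8>4]
(B,Q): not NE [P1→A gives 7>6]
(B,R): not NE [P2→Q gives 8>5]

PSNE = {(A,Q)}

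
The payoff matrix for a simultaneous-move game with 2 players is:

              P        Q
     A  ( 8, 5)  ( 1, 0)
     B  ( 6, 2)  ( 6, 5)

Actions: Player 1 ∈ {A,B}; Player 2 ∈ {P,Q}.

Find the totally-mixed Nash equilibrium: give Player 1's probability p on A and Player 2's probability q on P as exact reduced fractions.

P1 indiff ⇒ q·8+(1-q)·1 = q·6+(1-q)·6 ⇒ q(2) = (1-q)(5) ⇒ q = 5/7
P2 indiff ⇒ p·5+(1-p)·2 = p·0+(1-p)·5 ⇒ p(5) = (1-p)(3) ⇒ p = 3/8

p=3/8, q=5/7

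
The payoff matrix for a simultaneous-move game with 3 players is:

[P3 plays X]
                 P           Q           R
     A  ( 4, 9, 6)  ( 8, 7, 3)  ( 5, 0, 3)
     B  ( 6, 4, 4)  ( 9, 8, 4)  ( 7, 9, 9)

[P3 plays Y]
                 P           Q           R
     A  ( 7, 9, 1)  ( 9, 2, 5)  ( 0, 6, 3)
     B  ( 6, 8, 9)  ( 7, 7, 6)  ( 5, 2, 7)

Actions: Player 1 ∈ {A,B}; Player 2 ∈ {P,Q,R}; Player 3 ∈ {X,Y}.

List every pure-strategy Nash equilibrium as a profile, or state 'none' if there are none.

(A,P,X): not NE [P1→B gives 6>4]
(A,P,Y): not NE [P3→X gives 6>1]
(A,Q,X): not NE [P1→B gives 9>8; P2→P gives 9>7; P3→Y gives 5>3]
(A,Q,Y): not NE [P2→P gives 9>2]
(A,R,X): not NE [P1→B gives 7>5; P2→P gives 9>0]
(A,R,Y): not NE [P1→B gives 5>0; P2→P gives 9>6]
(B,P,X): not NE [P2→R gives 9>4; P3→Y gives 9>4]
(B,P,Y): not NE [P1→A gives 7>6]
(B,Q,X): not NE [P2→R gives 9>8; P3→Y gives 6>4]
(B,Q,Y): not NE [P1→A gives 9>7; P2→P gives 8>7]
(B,R,X): NE
(B,R,Y): not NE [P2→P gives 8>2; P3→X gives 9>7]

Nash profiles: (B,R,X)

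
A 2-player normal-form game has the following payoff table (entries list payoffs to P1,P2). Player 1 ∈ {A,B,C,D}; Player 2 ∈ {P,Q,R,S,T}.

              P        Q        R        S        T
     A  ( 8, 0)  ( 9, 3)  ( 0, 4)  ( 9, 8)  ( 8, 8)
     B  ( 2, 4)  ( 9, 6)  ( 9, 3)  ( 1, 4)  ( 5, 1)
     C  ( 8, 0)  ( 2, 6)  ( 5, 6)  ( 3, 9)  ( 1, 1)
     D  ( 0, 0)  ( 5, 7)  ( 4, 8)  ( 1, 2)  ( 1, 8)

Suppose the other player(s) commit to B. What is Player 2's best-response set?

u_2(P vs B) = 4
u_2(Q vs B) = 6
u_2(R vs B) = 3
u_2(S vs B) = 4
u_2(T vs B) = 1
max payoff 6 at {Q}

BR_2 = {Q}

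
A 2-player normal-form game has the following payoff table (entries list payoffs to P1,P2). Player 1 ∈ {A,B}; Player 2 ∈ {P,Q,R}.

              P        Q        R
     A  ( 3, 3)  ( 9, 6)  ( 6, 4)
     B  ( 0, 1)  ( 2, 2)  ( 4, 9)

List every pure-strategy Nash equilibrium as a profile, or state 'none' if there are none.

(A,P): not NE [P2→Q gives 6>3]
(A,Q): NE
(A,R): not NE [P2→Q gives 6>4]
(B,P): not NE [P1→A gives 3>0; P2→R gives 9>1]
(B,Q): not NE [P1→A gives 9>2; P2→R gives 9>2]
(B,R): not NE [P1→A gives 6>4]

PSNE = {(A,Q)}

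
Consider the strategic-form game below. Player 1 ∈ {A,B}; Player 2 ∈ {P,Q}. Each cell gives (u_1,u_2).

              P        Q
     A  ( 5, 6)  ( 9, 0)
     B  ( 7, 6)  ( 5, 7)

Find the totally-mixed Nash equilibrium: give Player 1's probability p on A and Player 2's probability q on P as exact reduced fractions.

P1 indiff ⇒ q·5+(1-q)·9 = q·7+(1-q)·5 ⇒ q(-2) = (1-q)(-4) ⇒ q = 2/3
P2 indiff ⇒ p·6+(1-p)·6 = p·0+(1-p)·7 ⇒ p(6) = (1-p)(1) ⇒ p = 1/7

p=1/7, q=2/3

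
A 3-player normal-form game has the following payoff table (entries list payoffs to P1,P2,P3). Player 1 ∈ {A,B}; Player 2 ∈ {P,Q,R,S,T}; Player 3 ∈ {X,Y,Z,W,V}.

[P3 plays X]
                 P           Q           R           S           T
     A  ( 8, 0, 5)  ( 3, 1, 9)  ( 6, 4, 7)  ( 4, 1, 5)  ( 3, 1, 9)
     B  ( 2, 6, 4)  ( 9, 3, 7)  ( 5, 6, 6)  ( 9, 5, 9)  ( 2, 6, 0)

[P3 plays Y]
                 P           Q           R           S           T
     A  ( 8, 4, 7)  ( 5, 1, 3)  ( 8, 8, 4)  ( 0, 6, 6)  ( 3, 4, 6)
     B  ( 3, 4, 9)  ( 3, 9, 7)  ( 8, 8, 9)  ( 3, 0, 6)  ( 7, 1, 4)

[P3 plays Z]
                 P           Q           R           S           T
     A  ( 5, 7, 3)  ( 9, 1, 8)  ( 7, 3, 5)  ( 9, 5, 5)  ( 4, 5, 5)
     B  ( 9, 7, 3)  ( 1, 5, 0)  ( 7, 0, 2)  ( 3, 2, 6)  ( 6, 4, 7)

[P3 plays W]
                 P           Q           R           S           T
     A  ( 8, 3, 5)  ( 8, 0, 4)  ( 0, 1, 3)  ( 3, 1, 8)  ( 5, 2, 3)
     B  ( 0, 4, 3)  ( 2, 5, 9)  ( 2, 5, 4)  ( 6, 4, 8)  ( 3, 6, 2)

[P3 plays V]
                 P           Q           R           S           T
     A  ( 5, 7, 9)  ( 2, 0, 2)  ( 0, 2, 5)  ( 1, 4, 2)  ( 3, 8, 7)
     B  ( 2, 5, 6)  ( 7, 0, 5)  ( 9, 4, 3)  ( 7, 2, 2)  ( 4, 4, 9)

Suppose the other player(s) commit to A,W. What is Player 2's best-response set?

u_2(P vs A,W) = 3
u_2(Q vs A,W) = 0
u_2(R vs A,W) = 1
u_2(S vs A,W) = 1
u_2(T vs A,W) = 2
max payoff 3 at {P}

BR_2 = {P}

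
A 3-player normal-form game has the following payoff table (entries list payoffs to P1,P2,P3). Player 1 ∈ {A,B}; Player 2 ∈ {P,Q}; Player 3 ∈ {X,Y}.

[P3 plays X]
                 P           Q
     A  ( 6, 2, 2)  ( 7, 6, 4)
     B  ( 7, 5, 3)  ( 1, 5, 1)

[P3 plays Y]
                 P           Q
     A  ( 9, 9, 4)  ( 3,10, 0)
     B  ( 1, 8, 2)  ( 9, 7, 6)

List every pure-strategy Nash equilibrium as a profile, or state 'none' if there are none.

(A,P,X): not NE [P1→B gives 7>6; P2→Q gives 6>2; P3→Y gives 4>2]
(A,P,Y): not NE [P2→Q gives 10>9]
(A,Q,X): NE
(A,Q,Y): not NE [P1→B gives 9>3; P3→X gives 4>0]
(B,P,X): NE
(B,P,Y): not NE [P1→A gives 9>1; P3→X gives 3>2]
(B,Q,X): not NE [P1→A gives 7>1; P3→Y gives 6>1]
(B,Q,Y): not NE [P2→P gives 8>7]

NE set: (A,Q,X), (B,P,X)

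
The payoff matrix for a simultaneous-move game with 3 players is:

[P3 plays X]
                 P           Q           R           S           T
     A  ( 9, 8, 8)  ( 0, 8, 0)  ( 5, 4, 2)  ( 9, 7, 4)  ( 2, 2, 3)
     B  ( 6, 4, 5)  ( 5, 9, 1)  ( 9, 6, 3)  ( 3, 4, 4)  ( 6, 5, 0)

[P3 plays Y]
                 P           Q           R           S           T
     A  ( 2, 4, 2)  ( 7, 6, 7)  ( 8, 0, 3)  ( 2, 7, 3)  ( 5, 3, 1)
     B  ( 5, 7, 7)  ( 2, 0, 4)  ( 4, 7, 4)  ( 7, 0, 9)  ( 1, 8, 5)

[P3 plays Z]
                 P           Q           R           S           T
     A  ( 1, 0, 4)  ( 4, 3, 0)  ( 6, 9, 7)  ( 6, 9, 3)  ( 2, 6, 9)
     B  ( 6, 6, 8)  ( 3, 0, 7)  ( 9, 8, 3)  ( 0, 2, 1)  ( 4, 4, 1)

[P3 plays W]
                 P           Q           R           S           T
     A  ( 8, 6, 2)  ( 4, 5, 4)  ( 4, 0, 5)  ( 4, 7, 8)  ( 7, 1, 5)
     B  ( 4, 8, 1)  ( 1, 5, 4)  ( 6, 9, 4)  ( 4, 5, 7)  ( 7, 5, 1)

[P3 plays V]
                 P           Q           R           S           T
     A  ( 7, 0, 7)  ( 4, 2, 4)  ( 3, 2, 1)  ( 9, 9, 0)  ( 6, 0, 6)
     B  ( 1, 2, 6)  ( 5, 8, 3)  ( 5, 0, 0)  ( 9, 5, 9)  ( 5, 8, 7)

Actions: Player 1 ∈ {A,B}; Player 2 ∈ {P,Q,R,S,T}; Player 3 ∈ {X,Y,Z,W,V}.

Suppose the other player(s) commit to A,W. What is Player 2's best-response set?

P2 best: {S}

u_2(P vs A,W) = 6
u_2(Q vs A,W) = 5
u_2(R vs A,W) = 0
u_2(S vs A,W) = 7
u_2(T vs A,W) = 1
max payoff 7 at {S}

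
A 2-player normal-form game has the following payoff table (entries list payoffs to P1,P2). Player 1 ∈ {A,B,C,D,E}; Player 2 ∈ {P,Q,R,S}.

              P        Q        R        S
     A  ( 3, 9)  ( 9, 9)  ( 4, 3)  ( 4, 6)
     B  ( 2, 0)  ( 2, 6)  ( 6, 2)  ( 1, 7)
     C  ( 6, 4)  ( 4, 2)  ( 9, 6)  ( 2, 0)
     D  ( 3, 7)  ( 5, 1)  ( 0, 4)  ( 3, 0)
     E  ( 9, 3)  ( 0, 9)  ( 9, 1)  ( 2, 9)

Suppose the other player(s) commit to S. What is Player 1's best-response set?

argmax u_1 = {A}

u_1(A vs S) = 4
u_1(B vs S) = 1
u_1(C vs S) = 2
u_1(D vs S) = 3
u_1(E vs S) = 2
max payoff 4 at {A}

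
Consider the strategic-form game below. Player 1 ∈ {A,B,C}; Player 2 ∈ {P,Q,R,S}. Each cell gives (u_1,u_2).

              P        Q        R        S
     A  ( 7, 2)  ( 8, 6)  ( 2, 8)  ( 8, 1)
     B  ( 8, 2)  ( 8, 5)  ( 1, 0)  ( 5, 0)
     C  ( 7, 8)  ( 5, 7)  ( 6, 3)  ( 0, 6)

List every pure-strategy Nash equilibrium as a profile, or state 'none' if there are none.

Nash profiles: (B,Q)

(A,P): not NE [P1→B gives 8>7; P2→R gives 8>2]
(A,Q): not NE [P2→R gives 8>6]
(A,R): not NE [P1→C gives 6>2]
(A,S): not NE [P2→R gives 8>1]
(B,P): not NE [P2→Q gives 5>2]
(B,Q): NE
(B,R): not NE [P1→C gives 6>1; P2→Q gives 5>0]
(B,S): not NE [P1→A gives 8>5; P2→Q gives 5>0]
(C,P): not NE [P1→B gives 8>7]
(C,Q): not NE [P1→B gives 8>5; P2→P gives 8>7]
(C,R): not NE [P2→P gives 8>3]
(C,S): not NE [P1→A gives 8>0; P2→P gives 8>6]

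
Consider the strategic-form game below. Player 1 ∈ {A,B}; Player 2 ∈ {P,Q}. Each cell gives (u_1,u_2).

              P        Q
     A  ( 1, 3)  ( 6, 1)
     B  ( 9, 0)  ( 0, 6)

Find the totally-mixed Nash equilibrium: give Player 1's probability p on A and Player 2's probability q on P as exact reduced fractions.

P1 indiff ⇒ q·1+(1-q)·6 = q·9+(1-q)·0 ⇒ q(-8) = (1-q)(-6) ⇒ q = 3/7
P2 indiff ⇒ p·3+(1-p)·0 = p·1+(1-p)·6 ⇒ p(2) = (1-p)(6) ⇒ p = 3/4

P1 mixes 3/4 on A; P2 mixes 3/7 on P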